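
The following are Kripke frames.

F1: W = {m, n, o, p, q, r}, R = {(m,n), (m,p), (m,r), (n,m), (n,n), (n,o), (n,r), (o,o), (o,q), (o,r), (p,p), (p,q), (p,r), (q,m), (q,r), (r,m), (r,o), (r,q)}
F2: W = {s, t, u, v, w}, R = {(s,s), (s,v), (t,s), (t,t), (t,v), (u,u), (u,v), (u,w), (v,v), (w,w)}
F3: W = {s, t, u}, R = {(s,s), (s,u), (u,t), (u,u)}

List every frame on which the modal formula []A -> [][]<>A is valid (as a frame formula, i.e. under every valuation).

Frame correspondent (Sahlqvist): forall x forall z (x R^2 z -> exists w (xRw & zRw)) — i.e. a generalized confluence (Geach) condition.
F1: fails — mR²r but no w with mRw and rRw.
F2: holds.
F3: fails — sR²t but no w with sRw and tRw.
Valid on: F2.

F2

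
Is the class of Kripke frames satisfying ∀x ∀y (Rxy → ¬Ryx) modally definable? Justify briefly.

Not definable by any modal formula

Any modally definable frame class is closed under surjective bounded morphisms.
The 5-cycle (worlds s,t,u,v,w with s→t→u→v→w→s) is asymmetric. Mapping every world to a single reflexive point • is a surjective bounded morphism, and the reflexive point is not asymmetric (R•• but asymmetry requires ¬R••).
Hence asymmetry is not modally definable.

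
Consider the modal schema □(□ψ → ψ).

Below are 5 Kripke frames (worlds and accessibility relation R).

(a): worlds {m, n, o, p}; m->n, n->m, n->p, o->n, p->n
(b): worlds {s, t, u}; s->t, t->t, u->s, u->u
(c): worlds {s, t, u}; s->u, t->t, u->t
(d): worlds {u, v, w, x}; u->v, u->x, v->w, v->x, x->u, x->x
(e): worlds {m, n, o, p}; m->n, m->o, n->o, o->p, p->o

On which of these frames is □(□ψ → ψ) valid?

The schema corresponds to shift-reflexivity: ∀x ∀y (Rxy → Ryy).
(a): fails — Ron but not Rnn.
(b): fails — Rus but not Rss.
(c): fails — Rsu but not Ruu.
(d): fails — Ruv but not Rvv.
(e): fails — Rop but not Rpp.
Valid on no frame.

none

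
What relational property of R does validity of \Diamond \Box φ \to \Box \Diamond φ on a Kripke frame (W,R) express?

convergence: \forall x \forall y \forall z (Rxy \wedge Rxz \to \exists w (Ryw \wedge Rzw))

Suppose ◇□φ→□◇φ is valid. Take Rxy, Rxz and set V(φ)={w : Ryw}. Then □φ at y so ◇□φ at x, so □◇φ at x, so ◇φ at z, giving w with Rzw and Ryw.
Conversely, any frame satisfying \forall x \forall y \forall z (Rxy \wedge Rxz \to \exists w (Ryw \wedge Rzw)) validates the schema.
Frame condition: \forall x \forall y \forall z (Rxy \wedge Rxz \to \exists w (Ryw \wedge Rzw)).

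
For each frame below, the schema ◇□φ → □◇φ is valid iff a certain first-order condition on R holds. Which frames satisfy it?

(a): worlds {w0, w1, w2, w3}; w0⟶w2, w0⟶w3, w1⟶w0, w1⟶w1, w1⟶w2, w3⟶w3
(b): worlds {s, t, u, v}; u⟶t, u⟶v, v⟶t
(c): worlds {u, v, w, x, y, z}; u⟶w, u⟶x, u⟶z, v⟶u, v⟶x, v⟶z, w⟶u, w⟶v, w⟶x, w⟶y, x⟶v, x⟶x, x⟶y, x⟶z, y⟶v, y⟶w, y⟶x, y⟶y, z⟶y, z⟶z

The schema corresponds to convergence: ∀x ∀y ∀z (Rxy ∧ Rxz → ∃w (Ryw ∧ Rzw)).
(a): fails — Rw0w2 and Rw0w2 but w2 and w2 have no common successor.
(b): fails — Ruv and Rut but v and t have no common successor.
(c): holds.

(c)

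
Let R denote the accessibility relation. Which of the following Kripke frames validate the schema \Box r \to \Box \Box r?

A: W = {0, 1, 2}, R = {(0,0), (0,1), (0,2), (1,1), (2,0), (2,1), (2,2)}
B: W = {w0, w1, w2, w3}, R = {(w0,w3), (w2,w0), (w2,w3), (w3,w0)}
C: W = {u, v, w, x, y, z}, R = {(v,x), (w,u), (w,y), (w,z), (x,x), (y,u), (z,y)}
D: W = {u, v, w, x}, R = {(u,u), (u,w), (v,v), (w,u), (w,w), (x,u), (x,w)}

The schema corresponds to transitivity: \forall x \forall y \forall z (Rxy \wedge Ryz \to Rxz).
A: satisfies the condition.
B: fails — Rw3w0 and Rw0w3 but not Rw3w3.
C: fails — Rzy and Ryu but not Rzu.
D: satisfies the condition.

A, D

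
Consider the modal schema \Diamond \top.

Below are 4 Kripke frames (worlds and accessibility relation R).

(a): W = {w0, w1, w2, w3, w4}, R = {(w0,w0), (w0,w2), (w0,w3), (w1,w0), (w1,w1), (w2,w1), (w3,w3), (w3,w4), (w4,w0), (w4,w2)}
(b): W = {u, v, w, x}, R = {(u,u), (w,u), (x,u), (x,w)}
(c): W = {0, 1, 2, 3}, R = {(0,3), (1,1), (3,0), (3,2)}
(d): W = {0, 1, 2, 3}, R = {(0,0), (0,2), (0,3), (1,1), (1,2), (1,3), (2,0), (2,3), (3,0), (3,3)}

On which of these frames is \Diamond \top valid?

(a), (d)

The schema corresponds to seriality: \forall x \exists y Rxy.
(a): ✓.
(b): fails — world v has no successor.
(c): fails — world 2 has no successor.
(d): ✓.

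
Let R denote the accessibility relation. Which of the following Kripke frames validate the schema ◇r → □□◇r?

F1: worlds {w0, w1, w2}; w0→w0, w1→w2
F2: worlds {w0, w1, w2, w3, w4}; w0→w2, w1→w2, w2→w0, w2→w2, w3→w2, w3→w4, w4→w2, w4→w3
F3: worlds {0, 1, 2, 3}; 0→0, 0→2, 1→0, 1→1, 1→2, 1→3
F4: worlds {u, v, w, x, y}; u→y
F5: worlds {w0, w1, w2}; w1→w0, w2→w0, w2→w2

F1, F4

This is the axiom for a generalized confluence (Geach) condition; its first-order frame correspondent is ∀x ∀y ∀z ((xRy ∧ xR²z) → ∃w (y = w ∧ zRw)).
F1: holds.
F2: fails — w2Rw0, w2R²w0 but no w with w0=w and w0Rw.
F3: fails — 0R0, 0R²2 but no w with 0=w and 2Rw.
F4: holds.
F5: fails — w2Rw0, w2R²w0 but no w with w0=w and w0Rw.
Valid on: F1, F4.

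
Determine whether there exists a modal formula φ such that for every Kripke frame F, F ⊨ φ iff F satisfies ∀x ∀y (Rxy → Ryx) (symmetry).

Yes, by r → □◇r

The condition is symmetry. A defining modal formula is r → □◇r.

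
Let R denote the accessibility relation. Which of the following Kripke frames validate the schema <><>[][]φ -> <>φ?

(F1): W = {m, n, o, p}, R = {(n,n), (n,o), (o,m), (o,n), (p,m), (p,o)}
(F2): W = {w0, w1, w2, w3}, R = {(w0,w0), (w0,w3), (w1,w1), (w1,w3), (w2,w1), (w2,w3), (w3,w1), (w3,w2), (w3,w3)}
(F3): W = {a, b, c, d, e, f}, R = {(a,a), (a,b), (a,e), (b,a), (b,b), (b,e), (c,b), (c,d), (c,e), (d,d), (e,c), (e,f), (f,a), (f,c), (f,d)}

The schema corresponds to a generalized confluence (Geach) condition: forall x forall y (x R^2 y -> exists w (y R^2 w & xRw)).
(F1): fails — nR²m but no w with mR²w and nRw.
(F2): satisfies the condition.
(F3): fails — eR²d but no w with dR²w and eRw.

(F2)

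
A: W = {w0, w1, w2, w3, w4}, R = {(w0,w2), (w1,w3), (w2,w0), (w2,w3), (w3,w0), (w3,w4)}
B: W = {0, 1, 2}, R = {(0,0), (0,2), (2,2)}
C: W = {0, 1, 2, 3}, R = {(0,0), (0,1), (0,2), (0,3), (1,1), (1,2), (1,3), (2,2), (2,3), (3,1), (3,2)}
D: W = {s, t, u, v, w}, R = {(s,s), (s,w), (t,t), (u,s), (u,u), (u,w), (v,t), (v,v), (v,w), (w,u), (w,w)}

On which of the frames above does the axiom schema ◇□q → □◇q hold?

Frame correspondent (Sahlqvist): ∀x ∀y ∀z (Rxy ∧ Rxz → ∃w (Ryw ∧ Rzw)) — i.e. convergence.
A: fails — Rw2w0 and Rw2w3 but w0 and w3 have no common successor.
B: condition met.
C: condition met.
D: fails — Rvt and Rvw but t and w have no common successor.

B, C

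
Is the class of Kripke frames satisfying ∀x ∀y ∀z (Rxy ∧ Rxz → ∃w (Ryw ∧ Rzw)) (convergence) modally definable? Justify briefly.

The condition is convergence. A defining modal formula is ◇□r → □◇r.

Yes — defined by ◇□r → □◇r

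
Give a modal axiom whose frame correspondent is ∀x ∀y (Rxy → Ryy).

This is shift-reflexivity; the standard corresponding axiom is T□: □(□s → s).
Suppose □(□s→s) is valid. Take Rxy and set V(s)={w : Ryw}. Then at y, □s holds; since □(□s→s) at x, □s→s at y, so s at y, i.e. Ryy.

□(□s → s)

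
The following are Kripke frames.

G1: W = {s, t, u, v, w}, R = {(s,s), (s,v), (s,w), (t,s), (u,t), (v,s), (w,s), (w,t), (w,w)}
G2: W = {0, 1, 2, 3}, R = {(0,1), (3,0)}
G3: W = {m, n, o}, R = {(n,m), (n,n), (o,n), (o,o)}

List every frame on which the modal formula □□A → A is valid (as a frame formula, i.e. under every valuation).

This is the axiom for a generalized confluence (Geach) condition; its first-order frame correspondent is ∀x ∃w (xR²w ∧ x = w).
G1: fails — at t but no w* with tR²w* and t=w*.
G2: fails — at 0 but no w with 0R²w and 0=w.
G3: fails — at m but no w with mR²w and m=w.
Valid on no frame.

none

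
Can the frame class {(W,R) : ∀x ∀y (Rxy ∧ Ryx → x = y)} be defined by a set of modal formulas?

If a class were modally definable it would be closed under surjective bounded morphisms (Goldblatt–Thomason).
The 6-cycle (worlds s,t,u,v,w,x with s→t→u→v→w→x→s) is antisymmetric. Sending even-indexed worlds to a and odd-indexed worlds to b is a surjective bounded morphism onto the two-world frame with a↔b, which is not antisymmetric.
Hence antisymmetry is not modally definable.

Not definable by any modal formula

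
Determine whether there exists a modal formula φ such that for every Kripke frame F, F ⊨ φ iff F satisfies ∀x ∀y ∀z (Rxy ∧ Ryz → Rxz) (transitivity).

Yes — defined by □p → □□p

This is a Sahlqvist condition; the 4 axiom □p → □□p defines it.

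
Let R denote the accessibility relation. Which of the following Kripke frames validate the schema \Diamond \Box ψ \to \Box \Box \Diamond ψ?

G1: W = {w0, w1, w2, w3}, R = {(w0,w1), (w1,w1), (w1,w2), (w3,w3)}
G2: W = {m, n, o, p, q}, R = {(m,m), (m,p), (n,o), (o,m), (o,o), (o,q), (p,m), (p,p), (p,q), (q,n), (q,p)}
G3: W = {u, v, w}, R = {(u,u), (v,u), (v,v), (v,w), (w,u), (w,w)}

This is the axiom for a generalized confluence (Geach) condition; its first-order frame correspondent is \forall x \forall y \forall z ((xRy \wedge x R^2 z) \to \exists w (yRw \wedge zRw)).
G1: fails — w0Rw1, w0R²w2 but no w with w1Rw and w2Rw.
G2: fails — nRo, nR²q but no w with oRw and qRw.
G3: holds.
Valid on: G3.

G3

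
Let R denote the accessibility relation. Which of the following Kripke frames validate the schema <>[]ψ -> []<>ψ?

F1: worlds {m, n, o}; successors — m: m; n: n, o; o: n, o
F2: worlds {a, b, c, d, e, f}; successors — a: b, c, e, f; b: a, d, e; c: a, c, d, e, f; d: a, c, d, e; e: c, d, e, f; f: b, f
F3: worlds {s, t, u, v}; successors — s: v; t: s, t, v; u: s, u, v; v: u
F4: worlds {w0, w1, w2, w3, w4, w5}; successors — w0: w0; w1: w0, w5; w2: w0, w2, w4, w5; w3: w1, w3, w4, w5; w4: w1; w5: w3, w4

F1

This is the axiom for convergence; its first-order frame correspondent is forall x forall y forall z (Rxy & Rxz -> exists w (Ryw & Rzw)).
F1: condition met.
F2: fails — Rab and Raf but b and f have no common successor.
F3: fails — Rtv and Rts but v and s have no common successor.
F4: fails — Rw1w5 and Rw1w0 but w5 and w0 have no common successor.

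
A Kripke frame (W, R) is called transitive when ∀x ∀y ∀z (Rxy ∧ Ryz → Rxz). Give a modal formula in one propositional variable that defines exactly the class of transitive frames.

□r → □□r

The condition is transitivity. The 4 schema □r → □□r defines it.
Suppose □r→□□r is valid. Take Rxy, Ryz and set V(r)={w : Rxw}. Then □r at x, so □□r at x, so □r at y, so r at z, i.e. Rxz.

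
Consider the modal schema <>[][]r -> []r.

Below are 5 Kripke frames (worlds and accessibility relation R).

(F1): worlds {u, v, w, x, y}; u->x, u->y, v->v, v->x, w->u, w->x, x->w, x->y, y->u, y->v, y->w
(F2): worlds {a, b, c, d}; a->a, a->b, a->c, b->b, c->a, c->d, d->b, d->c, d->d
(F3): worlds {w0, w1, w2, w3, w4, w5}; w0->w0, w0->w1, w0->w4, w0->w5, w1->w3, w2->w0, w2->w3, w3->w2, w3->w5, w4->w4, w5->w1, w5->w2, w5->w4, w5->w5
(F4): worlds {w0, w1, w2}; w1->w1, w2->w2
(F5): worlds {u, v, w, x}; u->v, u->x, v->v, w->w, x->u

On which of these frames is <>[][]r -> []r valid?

The schema corresponds to a generalized confluence (Geach) condition: forall x forall y forall z ((xRy & xRz) -> exists w (y R^2 w & z = w)).
(F1): fails — uRx, uRy but no t with xR²t and y=t.
(F2): fails — aRb, aRa but no w with bR²w and a=w.
(F3): fails — w0Rw1, w0Rw0 but no w with w1R²w and w0=w.
(F4): condition met.
(F5): fails — uRv, uRx but no t with vR²t and x=t.

(F4)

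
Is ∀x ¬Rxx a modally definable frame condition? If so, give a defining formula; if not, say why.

Modal frame validity is preserved under surjective bounded morphisms.
The 2-cycle (worlds s,t with s→t→s) is irreflexive, and the map sending every world to a single reflexive point • is a surjective bounded morphism (forth: every edge maps to (•,•); back: every world has a successor). So any modal formula valid on the 2-cycle is also valid on the reflexive point, which is not irreflexive.
So the class is not modally definable.

Not definable by any modal formula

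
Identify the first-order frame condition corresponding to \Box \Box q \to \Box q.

This schema is the C4 axiom.
It corresponds to density: \forall x \forall y (Rxy \to \exists z (Rxz \wedge Rzy)).

Density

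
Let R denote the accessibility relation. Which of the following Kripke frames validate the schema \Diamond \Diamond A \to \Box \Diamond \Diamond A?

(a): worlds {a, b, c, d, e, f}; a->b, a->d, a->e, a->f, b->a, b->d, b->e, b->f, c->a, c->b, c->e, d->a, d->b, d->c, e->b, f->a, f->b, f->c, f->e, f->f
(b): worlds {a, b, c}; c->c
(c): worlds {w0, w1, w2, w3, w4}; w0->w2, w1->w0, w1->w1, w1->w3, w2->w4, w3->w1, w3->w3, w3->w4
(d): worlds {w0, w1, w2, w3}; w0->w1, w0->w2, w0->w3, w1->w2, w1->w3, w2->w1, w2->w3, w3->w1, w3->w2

This is the axiom for a generalized confluence (Geach) condition; its first-order frame correspondent is \forall x \forall y \forall z ((x R^2 y \wedge xRz) \to \exists w (y = w \wedge z R^2 w)).
(a): fails — aR²b, aRe but no w with b=w and eR²w.
(b): holds.
(c): fails — w0R²w4, w0Rw2 but no w with w4=w and w2R²w.
(d): holds.

(b), (d)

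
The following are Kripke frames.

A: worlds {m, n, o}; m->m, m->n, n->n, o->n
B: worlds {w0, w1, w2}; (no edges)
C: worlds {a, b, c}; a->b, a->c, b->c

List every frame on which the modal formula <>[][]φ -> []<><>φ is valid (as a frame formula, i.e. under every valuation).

The schema corresponds to a generalized confluence (Geach) condition: forall x forall y forall z ((xRy & xRz) -> exists w (y R^2 w & z R^2 w)).
A: condition met.
B: condition met.
C: fails — aRb, aRb but no w with bR²w and bR²w.
Valid on: A, B.

A, B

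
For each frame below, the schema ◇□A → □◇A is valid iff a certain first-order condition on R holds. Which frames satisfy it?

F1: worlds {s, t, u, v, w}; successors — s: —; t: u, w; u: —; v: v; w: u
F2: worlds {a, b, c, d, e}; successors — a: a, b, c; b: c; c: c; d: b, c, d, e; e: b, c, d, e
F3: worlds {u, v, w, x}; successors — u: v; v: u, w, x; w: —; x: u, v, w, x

F2

This is the axiom for convergence; its first-order frame correspondent is ∀x ∀y ∀z (Rxy ∧ Rxz → ∃w (Ryw ∧ Rzw)).
F1: fails — Rtu and Rtu but u and u have no common successor.
F2: condition met.
F3: fails — Rvw and Rvw but w and w have no common successor.
Valid on: F2.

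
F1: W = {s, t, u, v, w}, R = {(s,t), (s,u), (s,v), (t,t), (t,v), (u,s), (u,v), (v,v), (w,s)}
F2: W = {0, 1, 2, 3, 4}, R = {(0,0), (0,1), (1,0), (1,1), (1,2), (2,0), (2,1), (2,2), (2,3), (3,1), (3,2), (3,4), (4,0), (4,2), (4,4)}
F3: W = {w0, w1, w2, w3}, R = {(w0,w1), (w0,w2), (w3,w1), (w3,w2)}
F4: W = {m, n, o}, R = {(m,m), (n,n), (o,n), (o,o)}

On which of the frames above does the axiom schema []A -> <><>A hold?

Frame correspondent (Sahlqvist): forall x exists w (xRw & x R^2 w) — i.e. a generalized confluence (Geach) condition.
F1: fails — at w but no w* with wRw* and wR²w*.
F2: condition met.
F3: fails — at w0 but no w with w0Rw and w0R²w.
F4: condition met.
Valid on: F2, F4.

F2, F4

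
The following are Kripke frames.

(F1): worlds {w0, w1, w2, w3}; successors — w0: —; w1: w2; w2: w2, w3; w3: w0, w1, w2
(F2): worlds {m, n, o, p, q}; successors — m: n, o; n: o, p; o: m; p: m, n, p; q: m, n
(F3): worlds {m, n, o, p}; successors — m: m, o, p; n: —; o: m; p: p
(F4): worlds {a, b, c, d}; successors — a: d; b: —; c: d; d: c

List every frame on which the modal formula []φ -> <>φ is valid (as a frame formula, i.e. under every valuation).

The schema corresponds to seriality: forall x exists y Rxy.
(F1): fails — world w0 has no successor.
(F2): condition met.
(F3): fails — world n has no successor.
(F4): fails — world b has no successor.

(F2)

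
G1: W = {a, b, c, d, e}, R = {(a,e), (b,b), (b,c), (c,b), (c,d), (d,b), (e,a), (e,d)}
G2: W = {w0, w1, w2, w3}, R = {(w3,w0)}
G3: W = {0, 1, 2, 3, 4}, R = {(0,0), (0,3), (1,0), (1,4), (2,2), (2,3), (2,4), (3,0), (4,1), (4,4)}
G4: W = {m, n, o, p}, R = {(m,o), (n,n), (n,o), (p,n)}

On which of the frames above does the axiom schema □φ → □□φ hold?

The schema corresponds to transitivity: ∀x ∀y ∀z (Rxy ∧ Ryz → Rxz).
G1: fails — Rbc and Rcd but not Rbd.
G2: satisfies the condition.
G3: fails — R10 and R03 but not R13.
G4: fails — Rpn and Rno but not Rpo.
Valid on: G2.

G2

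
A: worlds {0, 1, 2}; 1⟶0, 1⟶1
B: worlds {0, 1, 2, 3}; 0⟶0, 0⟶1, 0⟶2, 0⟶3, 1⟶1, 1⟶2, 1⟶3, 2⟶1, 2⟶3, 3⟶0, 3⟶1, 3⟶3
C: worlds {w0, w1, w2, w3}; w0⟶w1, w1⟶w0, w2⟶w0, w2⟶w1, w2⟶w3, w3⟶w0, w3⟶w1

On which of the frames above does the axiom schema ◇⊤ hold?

B, C

Frame correspondent (Sahlqvist): ∀x ∃y Rxy — i.e. seriality.
A: fails — world 0 has no successor.
B: ✓.
C: ✓.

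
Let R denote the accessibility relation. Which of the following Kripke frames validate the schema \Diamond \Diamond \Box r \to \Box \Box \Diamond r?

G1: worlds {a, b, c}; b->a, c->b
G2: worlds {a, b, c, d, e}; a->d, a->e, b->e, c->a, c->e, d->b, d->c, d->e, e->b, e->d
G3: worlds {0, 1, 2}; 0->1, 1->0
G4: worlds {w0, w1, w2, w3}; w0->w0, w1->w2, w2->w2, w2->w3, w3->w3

G3, G4

Frame correspondent (Sahlqvist): \forall x \forall y \forall z ((x R^2 y \wedge x R^2 z) \to \exists w (yRw \wedge zRw)) — i.e. a generalized confluence (Geach) condition.
G1: fails — cR²a, cR²a but no w with aRw and aRw.
G2: fails — aR²b, aR²e but no w with bRw and eRw.
G3: ✓.
G4: ✓.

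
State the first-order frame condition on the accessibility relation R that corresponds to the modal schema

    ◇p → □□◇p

∀x ∀y ∀z ((xRy ∧ xR²z) → ∃w (y = w ∧ zRw))

This is a Sahlqvist (Geach-type) schema ◇^1□^0p → □^2◇^1p.
Minimal-valuation argument: fix x; take any y with xR^1y and any z with xR^2z. Set V(p) to the set of worlds R-reachable from y in exactly 0 steps. Then □^0p holds at y, so the antecedent holds at x; validity forces ◇^1p at z, giving a w with zR^1w and yR^0w.
First-order correspondent: ∀x ∀y ∀z ((xRy ∧ xR²z) → ∃w (y = w ∧ zRw)).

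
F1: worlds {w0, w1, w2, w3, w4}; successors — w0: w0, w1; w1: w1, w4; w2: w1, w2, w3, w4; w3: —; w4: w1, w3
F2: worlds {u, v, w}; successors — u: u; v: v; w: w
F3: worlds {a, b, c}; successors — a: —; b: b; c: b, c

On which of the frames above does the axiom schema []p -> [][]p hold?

Frame correspondent (Sahlqvist): forall x forall y forall z (Rxy & Ryz -> Rxz) — i.e. transitivity.
F1: fails — Rw4w1 and Rw1w4 but not Rw4w4.
F2: ✓.
F3: ✓.

F2, F3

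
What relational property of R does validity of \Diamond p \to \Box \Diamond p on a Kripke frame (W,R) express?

the Euclidean property

This schema is the 5 axiom.
It corresponds to the Euclidean property: \forall x \forall y \forall z (Rxy \wedge Rxz \to Ryz).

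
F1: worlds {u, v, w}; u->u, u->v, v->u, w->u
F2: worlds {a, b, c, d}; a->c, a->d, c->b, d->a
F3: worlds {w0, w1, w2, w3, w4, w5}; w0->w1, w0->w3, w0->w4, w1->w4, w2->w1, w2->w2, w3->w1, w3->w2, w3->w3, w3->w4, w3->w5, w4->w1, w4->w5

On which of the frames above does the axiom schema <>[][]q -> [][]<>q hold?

The schema corresponds to a generalized confluence (Geach) condition: forall x forall y forall z ((xRy & x R^2 z) -> exists w (y R^2 w & zRw)).
F1: holds.
F2: fails — aRc, aR²a but no w with cR²w and aRw.
F3: fails — w0Rw1, w0R²w1 but no w with w1R²w and w1Rw.
Valid on: F1.

F1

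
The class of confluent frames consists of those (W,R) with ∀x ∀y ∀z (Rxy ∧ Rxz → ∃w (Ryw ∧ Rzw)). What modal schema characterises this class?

A defining formula is ◇□r → □◇r (the .2 axiom).
Suppose ◇□r→□◇r is valid. Take Rxy, Rxz and set V(r)={w : Ryw}. Then □r at y so ◇□r at x, so □◇r at x, so ◇r at z, giving w with Rzw and Ryw.

◇□r → □◇r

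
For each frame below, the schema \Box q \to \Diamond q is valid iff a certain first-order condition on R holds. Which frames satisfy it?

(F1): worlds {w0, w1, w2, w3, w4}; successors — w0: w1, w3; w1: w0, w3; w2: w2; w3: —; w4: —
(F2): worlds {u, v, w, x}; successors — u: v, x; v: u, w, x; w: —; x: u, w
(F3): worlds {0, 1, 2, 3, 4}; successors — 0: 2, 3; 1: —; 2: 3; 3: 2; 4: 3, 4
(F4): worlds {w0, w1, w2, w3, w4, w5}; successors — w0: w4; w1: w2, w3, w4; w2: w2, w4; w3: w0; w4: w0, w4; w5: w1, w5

(F4)

This is the axiom for seriality; its first-order frame correspondent is \forall x \exists y Rxy.
(F1): fails — world w3 has no successor.
(F2): fails — world w has no successor.
(F3): fails — world 1 has no successor.
(F4): ✓.
Valid on: (F4).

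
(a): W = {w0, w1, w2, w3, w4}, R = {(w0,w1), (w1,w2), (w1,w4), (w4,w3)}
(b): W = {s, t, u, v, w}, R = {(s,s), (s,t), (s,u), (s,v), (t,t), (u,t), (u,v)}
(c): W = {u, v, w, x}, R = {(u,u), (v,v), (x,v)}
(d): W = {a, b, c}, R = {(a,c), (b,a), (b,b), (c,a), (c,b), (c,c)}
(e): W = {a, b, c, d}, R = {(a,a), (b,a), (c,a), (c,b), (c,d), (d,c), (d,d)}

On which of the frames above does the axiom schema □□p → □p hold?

(c), (d)

The schema corresponds to density: ∀x ∀y (Rxy → ∃z (Rxz ∧ Rzy)).
(a): fails — Rw1w2 but no z with Rw1z and Rzw2.
(b): fails — Ruv but no z with Ruz and Rzv.
(c): holds.
(d): holds.
(e): fails — Rcb but no z with Rcz and Rzb.
Valid on: (c), (d).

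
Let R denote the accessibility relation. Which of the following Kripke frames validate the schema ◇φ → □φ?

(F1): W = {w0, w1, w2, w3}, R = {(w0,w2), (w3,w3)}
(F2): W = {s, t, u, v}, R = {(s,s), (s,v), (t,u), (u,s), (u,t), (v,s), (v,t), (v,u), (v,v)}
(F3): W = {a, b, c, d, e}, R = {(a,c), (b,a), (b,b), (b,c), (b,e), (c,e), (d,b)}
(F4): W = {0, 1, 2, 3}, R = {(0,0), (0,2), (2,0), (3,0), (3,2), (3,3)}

(F1)

The schema corresponds to partial functionality: ∀x ∀y ∀z (Rxy ∧ Rxz → y = z).
(F1): ✓.
(F2): fails — s sees both s and v.
(F3): fails — b sees both a and b.
(F4): fails — 0 sees both 0 and 2.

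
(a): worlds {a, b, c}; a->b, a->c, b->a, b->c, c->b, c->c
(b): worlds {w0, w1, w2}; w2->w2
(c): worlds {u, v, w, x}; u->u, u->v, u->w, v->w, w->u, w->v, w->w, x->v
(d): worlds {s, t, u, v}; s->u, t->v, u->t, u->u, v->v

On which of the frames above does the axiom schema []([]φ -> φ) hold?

(b)

The schema corresponds to shift-reflexivity: forall x forall y (Rxy -> Ryy).
(a): fails — Rab but not Rbb.
(b): satisfies the condition.
(c): fails — Ruv but not Rvv.
(d): fails — Rut but not Rtt.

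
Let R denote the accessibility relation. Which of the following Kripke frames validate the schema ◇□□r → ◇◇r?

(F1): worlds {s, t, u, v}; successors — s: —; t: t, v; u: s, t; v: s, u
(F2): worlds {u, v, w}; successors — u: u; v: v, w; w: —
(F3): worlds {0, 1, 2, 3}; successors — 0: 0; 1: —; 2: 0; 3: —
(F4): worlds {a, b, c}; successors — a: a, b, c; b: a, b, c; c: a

(F3), (F4)

The schema corresponds to a generalized confluence (Geach) condition: ∀x ∀y (xRy → ∃w (yR²w ∧ xR²w)).
(F1): fails — uRs but no w with sR²w and uR²w.
(F2): fails — vRw but no t with wR²t and vR²t.
(F3): satisfies the condition.
(F4): satisfies the condition.
Valid on: (F3), (F4).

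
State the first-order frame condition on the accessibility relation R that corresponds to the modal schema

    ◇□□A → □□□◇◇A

∀x ∀y ∀z ((xRy ∧ xR³z) → ∃w (yR²w ∧ zR²w))

This is a Sahlqvist (Geach-type) schema ◇^1□^2A → □^3◇^2A.
Minimal-valuation argument: fix x; take any y with xR^1y and any z with xR^3z. Set V(A) to the set of worlds R-reachable from y in exactly 2 steps. Then □^2A holds at y, so the antecedent holds at x; validity forces ◇^2A at z, giving a w with zR^2w and yR^2w.
First-order correspondent: ∀x ∀y ∀z ((xRy ∧ xR³z) → ∃w (yR²w ∧ zR²w)).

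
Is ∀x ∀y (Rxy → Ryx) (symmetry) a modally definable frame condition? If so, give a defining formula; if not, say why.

Yes, by p → □◇p

This is a Sahlqvist condition; the B axiom p → □◇p defines it.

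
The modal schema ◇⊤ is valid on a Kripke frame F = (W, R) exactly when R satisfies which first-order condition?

seriality

◇⊤ holds at w iff w has a successor, so frame-validity of ◇⊤ is exactly seriality. Equivalently via □r → ◇r:
Suppose □r→◇r is valid. At any x set V(r)=W. Then □r at x, so ◇r at x, so x has a successor.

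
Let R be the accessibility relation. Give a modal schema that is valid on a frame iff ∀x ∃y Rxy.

The condition is seriality. The D schema □p → ◇p defines it.
Suppose □p→◇p is valid. At any x set V(p)=W. Then □p at x, so ◇p at x, so x has a successor.

□p → ◇p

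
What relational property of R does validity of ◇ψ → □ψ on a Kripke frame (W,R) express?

Partial functionality

Suppose ◇ψ→□ψ is valid. Take Rxy, Rxz and set V(ψ)={y}. Then ◇ψ at x, so □ψ at x, so ψ at z, i.e. z=y.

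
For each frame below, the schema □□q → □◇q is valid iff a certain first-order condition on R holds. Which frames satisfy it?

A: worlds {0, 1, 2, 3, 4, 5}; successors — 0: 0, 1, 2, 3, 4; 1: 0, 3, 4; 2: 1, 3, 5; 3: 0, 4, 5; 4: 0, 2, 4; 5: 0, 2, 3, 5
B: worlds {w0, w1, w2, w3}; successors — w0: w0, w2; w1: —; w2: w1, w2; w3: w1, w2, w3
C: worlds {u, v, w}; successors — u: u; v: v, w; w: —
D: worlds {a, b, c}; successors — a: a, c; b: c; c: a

A, D

This is the axiom for a generalized confluence (Geach) condition; its first-order frame correspondent is ∀x ∀z (xRz → ∃w (xR²w ∧ zRw)).
A: condition met.
B: fails — w2Rw1 but no w with w2R²w and w1Rw.
C: fails — vRw but no t with vR²t and wRt.
D: condition met.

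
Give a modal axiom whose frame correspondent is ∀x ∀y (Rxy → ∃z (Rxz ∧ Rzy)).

This is density; the standard corresponding axiom is C4: □□ψ → □ψ.
Suppose □□ψ→□ψ is valid. Take Rxy and set V(ψ)={w : xR²w}. Then □□ψ at x, so □ψ at x, so ψ at y, i.e. ∃z(Rxz∧Rzy).

□□ψ → □ψ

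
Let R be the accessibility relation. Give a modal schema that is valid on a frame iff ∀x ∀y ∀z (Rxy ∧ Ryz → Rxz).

□ψ → □□ψ

This is transitivity; the standard corresponding axiom is 4: □ψ → □□ψ.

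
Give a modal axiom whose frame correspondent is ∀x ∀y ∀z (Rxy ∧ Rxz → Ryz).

A defining formula is ◇s → □◇s (the 5 axiom).
Suppose ◇s→□◇s is valid. Take Rxy, Rxz and set V(s)={y}. Then ◇s at x, so □◇s at x, so ◇s at z, so some w with Rzw has s; w=y, i.e. Rzy. By symmetry of the argument, Ryz.

◇s → □◇s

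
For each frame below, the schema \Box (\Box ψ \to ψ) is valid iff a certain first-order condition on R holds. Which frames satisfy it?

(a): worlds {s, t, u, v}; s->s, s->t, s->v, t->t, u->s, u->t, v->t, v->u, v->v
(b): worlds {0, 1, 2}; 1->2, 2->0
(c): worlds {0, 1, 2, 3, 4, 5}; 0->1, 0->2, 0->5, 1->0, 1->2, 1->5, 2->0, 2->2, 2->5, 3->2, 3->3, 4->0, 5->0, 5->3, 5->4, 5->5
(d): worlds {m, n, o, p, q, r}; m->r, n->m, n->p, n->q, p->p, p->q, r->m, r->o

none

The schema corresponds to shift-reflexivity: \forall x \forall y (Rxy \to Ryy).
(a): fails — Rvu but not Ruu.
(b): fails — R12 but not R22.
(c): fails — R10 but not R00.
(d): fails — Rmr but not Rrr.
Valid on no frame.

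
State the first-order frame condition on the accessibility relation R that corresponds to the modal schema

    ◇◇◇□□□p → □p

∀x ∀y ∀z ((xR³y ∧ xRz) → ∃w (yR³w ∧ z = w))

This is a Sahlqvist (Geach-type) schema ◇^3□^3p → □^1◇^0p.
Minimal-valuation argument: fix x; take any y with xR^3y and any z with xR^1z. Set V(p) to the set of worlds R-reachable from y in exactly 3 steps. Then □^3p holds at y, so the antecedent holds at x; validity forces ◇^0p at z, giving a w with zR^0w and yR^3w.
First-order correspondent: ∀x ∀y ∀z ((xR³y ∧ xRz) → ∃w (yR³w ∧ z = w)).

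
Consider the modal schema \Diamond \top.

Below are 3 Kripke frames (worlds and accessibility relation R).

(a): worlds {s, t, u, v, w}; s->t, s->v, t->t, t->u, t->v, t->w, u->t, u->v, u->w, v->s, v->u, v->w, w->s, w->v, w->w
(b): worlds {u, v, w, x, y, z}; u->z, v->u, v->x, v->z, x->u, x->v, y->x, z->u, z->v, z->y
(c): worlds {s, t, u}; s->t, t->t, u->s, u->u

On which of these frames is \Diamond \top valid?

(a), (c)

The schema corresponds to seriality: \forall x \exists y Rxy.
(a): ✓.
(b): fails — world w has no successor.
(c): ✓.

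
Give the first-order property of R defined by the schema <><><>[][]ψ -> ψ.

This is a Sahlqvist (Geach-type) schema ◇^3□^2ψ → □^0◇^0ψ.
First-order correspondent: forall x forall y (x R^3 y -> exists w (y R^2 w & x = w)).

forall x forall y (x R^3 y -> exists w (y R^2 w & x = w))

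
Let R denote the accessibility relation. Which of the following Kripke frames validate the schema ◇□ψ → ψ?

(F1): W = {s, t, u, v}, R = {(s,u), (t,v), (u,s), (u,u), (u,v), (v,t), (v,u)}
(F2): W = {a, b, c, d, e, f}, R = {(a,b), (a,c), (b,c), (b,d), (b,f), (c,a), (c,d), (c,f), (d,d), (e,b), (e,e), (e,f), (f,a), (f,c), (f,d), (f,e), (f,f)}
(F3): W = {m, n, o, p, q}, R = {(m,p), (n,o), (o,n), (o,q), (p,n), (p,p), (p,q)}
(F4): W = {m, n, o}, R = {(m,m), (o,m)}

This is the axiom for symmetry; its first-order frame correspondent is ∀x ∀y (Rxy → Ryx).
(F1): satisfies the condition.
(F2): fails — Rbc but not Rcb.
(F3): fails — Rpn but not Rnp.
(F4): fails — Rom but not Rmo.
Valid on: (F1).

(F1)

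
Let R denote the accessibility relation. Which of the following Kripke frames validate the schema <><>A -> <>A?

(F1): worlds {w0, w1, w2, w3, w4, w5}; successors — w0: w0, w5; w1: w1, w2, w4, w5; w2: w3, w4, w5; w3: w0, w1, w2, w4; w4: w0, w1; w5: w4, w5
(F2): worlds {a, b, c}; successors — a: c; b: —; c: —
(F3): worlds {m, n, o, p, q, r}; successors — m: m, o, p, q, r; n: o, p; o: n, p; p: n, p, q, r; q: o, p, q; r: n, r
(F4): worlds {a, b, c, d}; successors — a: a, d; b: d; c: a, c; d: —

Frame correspondent (Sahlqvist): forall x forall y forall z (Rxy & Ryz -> Rxz) — i.e. transitivity.
(F1): fails — Rw1w2 and Rw2w3 but not Rw1w3.
(F2): satisfies the condition.
(F3): fails — Ron and Rno but not Roo.
(F4): fails — Rca and Rad but not Rcd.

(F2)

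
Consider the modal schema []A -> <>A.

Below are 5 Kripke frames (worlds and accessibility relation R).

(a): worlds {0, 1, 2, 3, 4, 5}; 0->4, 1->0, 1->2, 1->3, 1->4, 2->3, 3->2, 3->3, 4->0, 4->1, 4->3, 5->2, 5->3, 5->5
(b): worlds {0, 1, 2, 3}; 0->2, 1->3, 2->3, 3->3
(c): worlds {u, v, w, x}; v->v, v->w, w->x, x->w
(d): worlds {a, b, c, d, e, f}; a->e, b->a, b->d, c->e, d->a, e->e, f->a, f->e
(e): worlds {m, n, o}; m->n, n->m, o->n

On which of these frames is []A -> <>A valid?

(a), (b), (d), (e)

This is the axiom for seriality; its first-order frame correspondent is forall x exists y Rxy.
(a): condition met.
(b): condition met.
(c): fails — world u has no successor.
(d): condition met.
(e): condition met.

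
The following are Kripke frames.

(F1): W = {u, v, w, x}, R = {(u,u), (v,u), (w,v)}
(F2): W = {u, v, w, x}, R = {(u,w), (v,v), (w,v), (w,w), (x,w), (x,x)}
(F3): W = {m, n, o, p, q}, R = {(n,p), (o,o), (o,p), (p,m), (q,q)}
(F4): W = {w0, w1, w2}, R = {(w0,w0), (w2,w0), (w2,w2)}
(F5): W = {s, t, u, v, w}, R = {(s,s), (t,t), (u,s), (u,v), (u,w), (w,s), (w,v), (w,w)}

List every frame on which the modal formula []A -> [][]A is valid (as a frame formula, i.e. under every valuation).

(F4), (F5)

This is the axiom for transitivity; its first-order frame correspondent is forall x forall y forall z (Rxy & Ryz -> Rxz).
(F1): fails — Rwv and Rvu but not Rwu.
(F2): fails — Rxw and Rwv but not Rxv.
(F3): fails — Rop and Rpm but not Rom.
(F4): satisfies the condition.
(F5): satisfies the condition.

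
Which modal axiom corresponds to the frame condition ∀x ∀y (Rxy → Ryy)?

□(□ψ → ψ)

This is shift-reflexivity; the standard corresponding axiom is T□: □(□ψ → ψ).
Suppose □(□ψ→ψ) is valid. Take Rxy and set V(ψ)={w : Ryw}. Then at y, □ψ holds; since □(□ψ→ψ) at x, □ψ→ψ at y, so ψ at y, i.e. Ryy.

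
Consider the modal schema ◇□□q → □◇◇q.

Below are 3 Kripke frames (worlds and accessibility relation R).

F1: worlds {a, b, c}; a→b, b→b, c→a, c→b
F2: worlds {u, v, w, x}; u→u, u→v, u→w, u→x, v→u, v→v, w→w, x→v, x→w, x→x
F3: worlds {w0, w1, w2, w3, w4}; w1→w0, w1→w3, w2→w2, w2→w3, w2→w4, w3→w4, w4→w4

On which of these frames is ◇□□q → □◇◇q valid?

The schema corresponds to a generalized confluence (Geach) condition: ∀x ∀y ∀z ((xRy ∧ xRz) → ∃w (yR²w ∧ zR²w)).
F1: ✓.
F2: ✓.
F3: fails — w1Rw0, w1Rw0 but no w with w0R²w and w0R²w.
Valid on: F1, F2.

F1, F2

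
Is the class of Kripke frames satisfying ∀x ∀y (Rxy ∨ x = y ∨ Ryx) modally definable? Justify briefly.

Modal frame validity is preserved under disjoint unions.
Take 2 disjoint single-world reflexive frames: each is trivially connected, but their disjoint union has 2 worlds with no edge between distinct components, so it is not connected.
Hence connectedness of R is not modally definable.

Not modally definable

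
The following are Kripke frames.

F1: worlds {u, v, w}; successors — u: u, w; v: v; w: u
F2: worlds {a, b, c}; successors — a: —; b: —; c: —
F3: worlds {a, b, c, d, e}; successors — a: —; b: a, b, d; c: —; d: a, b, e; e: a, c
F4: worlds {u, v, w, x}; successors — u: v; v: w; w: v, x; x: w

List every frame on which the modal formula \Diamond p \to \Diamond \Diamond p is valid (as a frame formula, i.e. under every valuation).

Frame correspondent (Sahlqvist): \forall x \forall y (xRy \to \exists w (y = w \wedge x R^2 w)) — i.e. a generalized confluence (Geach) condition.
F1: satisfies the condition.
F2: satisfies the condition.
F3: fails — dRe but no w with e=w and dR²w.
F4: fails — uRv but no t with v=t and uR²t.
Valid on: F1, F2.

F1, F2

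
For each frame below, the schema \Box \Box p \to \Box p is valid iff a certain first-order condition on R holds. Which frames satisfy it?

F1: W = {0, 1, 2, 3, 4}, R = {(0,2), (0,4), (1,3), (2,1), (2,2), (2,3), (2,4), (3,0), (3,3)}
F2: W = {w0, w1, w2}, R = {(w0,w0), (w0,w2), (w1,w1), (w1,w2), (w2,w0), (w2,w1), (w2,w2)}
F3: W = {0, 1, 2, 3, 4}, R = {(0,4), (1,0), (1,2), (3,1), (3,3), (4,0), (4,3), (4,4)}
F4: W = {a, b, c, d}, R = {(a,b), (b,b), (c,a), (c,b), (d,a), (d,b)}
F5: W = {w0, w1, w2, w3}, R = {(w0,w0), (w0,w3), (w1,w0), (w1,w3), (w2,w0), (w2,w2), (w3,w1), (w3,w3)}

F1, F2, F5

The schema corresponds to density: \forall x \forall y (Rxy \to \exists z (Rxz \wedge Rzy)).
F1: satisfies the condition.
F2: satisfies the condition.
F3: fails — R10 but no z with R1z and Rz0.
F4: fails — Rca but no z with Rcz and Rza.
F5: satisfies the condition.
Valid on: F1, F2, F5.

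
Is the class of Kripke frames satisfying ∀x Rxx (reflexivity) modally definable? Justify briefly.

Yes, by □p → p

This is a Sahlqvist condition; the T axiom □p → p defines it.
Suppose □p→p is valid. At any x set V(p)={w : Rxw}. Then □p holds at x, so p holds at x, i.e. Rxx.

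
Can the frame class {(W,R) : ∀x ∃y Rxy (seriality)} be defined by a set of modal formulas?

Definable; □p → ◇p defines it

The condition is seriality. A defining modal formula is □p → ◇p.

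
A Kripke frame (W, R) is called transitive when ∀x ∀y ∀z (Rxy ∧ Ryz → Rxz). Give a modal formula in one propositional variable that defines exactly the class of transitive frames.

The condition is transitivity. The 4 schema □q → □□q defines it.
Suppose □q→□□q is valid. Take Rxy, Ryz and set V(q)={w : Rxw}. Then □q at x, so □□q at x, so □q at y, so q at z, i.e. Rxz.

□q → □□q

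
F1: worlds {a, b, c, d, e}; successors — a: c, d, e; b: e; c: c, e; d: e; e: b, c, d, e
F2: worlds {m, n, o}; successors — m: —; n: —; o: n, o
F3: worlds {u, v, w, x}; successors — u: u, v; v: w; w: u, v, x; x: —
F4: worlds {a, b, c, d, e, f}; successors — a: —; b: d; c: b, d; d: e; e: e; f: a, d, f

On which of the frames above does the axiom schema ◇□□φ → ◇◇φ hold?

Frame correspondent (Sahlqvist): ∀x ∀y (xRy → ∃w (yR²w ∧ xR²w)) — i.e. a generalized confluence (Geach) condition.
F1: satisfies the condition.
F2: fails — oRn but no w with nR²w and oR²w.
F3: fails — wRx but no t with xR²t and wR²t.
F4: fails — fRa but no w with aR²w and fR²w.
Valid on: F1.

F1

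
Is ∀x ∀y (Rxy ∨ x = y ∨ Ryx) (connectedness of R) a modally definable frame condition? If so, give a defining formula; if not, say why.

Any modally definable frame class is closed under disjoint unions.
Take 3 disjoint single-world reflexive frames: each is trivially connected, but their disjoint union has 3 worlds with no edge between distinct components, so it is not connected.
So the class is not modally definable.

Not modally definable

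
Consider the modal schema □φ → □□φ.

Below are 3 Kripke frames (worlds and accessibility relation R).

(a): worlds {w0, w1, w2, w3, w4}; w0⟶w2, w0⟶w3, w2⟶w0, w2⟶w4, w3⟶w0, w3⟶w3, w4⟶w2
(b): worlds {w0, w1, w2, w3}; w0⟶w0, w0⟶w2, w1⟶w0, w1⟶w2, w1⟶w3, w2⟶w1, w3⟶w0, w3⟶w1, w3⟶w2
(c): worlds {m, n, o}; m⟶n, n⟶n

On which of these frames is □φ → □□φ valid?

(c)

This is the axiom for transitivity; its first-order frame correspondent is ∀x ∀y ∀z (Rxy ∧ Ryz → Rxz).
(a): fails — Rw2w4 and Rw4w2 but not Rw2w2.
(b): fails — Rw1w2 and Rw2w1 but not Rw1w1.
(c): holds.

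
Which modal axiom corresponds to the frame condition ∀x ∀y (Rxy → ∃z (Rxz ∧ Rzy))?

□□s → □s

A defining formula is □□s → □s (the C4 axiom).
Suppose □□s→□s is valid. Take Rxy and set V(s)={w : xR²w}. Then □□s at x, so □s at x, so s at y, i.e. ∃z(Rxz∧Rzy).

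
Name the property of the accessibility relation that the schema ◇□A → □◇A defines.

convergence

Suppose ◇□A→□◇A is valid. Take Rxy, Rxz and set V(A)={w : Ryw}. Then □A at y so ◇□A at x, so □◇A at x, so ◇A at z, giving w with Rzw and Ryw.
Conversely, on a frame with convergence the schema holds at every world under every valuation.
So the correspondent is convergence.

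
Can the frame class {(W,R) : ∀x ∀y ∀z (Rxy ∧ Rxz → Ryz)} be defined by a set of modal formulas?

The condition is the Euclidean property. A defining modal formula is ◇p → □◇p.
Suppose ◇p→□◇p is valid. Take Rxy, Rxz and set V(p)={y}. Then ◇p at x, so □◇p at x, so ◇p at z, so some w with Rzw has p; w=y, i.e. Rzy. By symmetry of the argument, Ryz.

Yes — defined by ◇p → □◇p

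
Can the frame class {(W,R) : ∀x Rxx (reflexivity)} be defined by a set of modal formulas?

Yes, by □q → q

This is a Sahlqvist condition; the T axiom □q → q defines it.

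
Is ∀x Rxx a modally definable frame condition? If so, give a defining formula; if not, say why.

This is a Sahlqvist condition; the T axiom □r → r defines it.
Suppose □r→r is valid. At any x set V(r)={w : Rxw}. Then □r holds at x, so r holds at x, i.e. Rxx.

Definable; □r → r defines it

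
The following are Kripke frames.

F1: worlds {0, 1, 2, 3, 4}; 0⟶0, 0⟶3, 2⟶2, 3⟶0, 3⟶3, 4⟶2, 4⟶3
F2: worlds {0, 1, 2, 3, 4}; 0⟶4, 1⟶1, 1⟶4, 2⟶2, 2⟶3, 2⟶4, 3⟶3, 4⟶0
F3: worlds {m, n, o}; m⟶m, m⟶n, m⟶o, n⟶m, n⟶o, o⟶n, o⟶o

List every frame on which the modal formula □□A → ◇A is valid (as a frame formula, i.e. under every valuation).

This is the axiom for a generalized confluence (Geach) condition; its first-order frame correspondent is ∀x ∃w (xR²w ∧ xRw).
F1: fails — at 1 but no w with 1R²w and 1Rw.
F2: fails — at 0 but no w with 0R²w and 0Rw.
F3: satisfies the condition.
Valid on: F3.

F3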